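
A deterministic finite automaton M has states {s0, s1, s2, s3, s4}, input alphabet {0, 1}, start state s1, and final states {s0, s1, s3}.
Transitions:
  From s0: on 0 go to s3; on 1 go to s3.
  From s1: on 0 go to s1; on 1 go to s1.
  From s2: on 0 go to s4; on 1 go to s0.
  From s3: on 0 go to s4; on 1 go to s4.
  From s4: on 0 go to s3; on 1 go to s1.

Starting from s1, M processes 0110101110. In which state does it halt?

s1 --0--> s1
s1 --1--> s1
s1 --1--> s1
s1 --0--> s1
s1 --1--> s1
s1 --0--> s1
s1 --1--> s1
s1 --1--> s1
s1 --1--> s1
s1 --0--> s1

s1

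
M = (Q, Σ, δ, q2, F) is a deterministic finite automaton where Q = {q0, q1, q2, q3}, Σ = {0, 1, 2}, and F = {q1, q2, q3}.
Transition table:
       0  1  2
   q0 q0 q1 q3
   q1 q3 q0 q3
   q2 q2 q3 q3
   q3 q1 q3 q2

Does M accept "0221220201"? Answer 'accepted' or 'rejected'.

rejected

q2 --0--> q2
q2 --2--> q3
q3 --2--> q2
q2 --1--> q3
q3 --2--> q2
q2 --2--> q3
q3 --0--> q1
q1 --2--> q3
q3 --0--> q1
q1 --1--> q0
End in state q0, which is not an accepting state.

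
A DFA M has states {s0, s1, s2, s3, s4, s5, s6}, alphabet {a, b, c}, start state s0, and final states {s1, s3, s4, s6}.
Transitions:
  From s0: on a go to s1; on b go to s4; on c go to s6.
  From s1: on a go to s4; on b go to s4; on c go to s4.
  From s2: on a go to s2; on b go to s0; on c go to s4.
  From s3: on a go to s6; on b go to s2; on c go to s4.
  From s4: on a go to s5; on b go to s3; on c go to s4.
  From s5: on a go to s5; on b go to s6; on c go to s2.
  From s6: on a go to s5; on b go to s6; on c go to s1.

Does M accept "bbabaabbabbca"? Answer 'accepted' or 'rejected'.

s0 --b--> s4
s4 --b--> s3
s3 --a--> s6
s6 --b--> s6
s6 --a--> s5
s5 --a--> s5
s5 --b--> s6
s6 --b--> s6
s6 --a--> s5
s5 --b--> s6
s6 --b--> s6
s6 --c--> s1
s1 --a--> s4
End in state s4, which is an accepting state.

accepted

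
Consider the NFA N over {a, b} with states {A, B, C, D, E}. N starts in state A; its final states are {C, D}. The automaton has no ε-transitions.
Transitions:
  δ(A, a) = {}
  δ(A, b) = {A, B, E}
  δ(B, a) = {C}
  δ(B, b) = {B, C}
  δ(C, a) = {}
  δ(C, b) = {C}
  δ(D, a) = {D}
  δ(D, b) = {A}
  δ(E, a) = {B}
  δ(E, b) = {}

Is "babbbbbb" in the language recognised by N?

accepted

Start: {A}
read b: {A, B, E}
read a: {B, C}
read b: {B, C}
read b: {B, C}
read b: {B, C}
read b: {B, C}
read b: {B, C}
read b: {B, C}
Reachable ∩ accepting = {C} — nonempty.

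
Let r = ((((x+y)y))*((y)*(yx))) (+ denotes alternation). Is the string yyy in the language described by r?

No split of yyy into u·v has (((x+y)y))* matching u and ((y)*(yx)) matching v.

no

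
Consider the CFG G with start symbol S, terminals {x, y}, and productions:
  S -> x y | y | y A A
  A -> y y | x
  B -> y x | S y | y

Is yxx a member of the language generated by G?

yes

S ⇒ yAA ⇒ yxA ⇒ yxx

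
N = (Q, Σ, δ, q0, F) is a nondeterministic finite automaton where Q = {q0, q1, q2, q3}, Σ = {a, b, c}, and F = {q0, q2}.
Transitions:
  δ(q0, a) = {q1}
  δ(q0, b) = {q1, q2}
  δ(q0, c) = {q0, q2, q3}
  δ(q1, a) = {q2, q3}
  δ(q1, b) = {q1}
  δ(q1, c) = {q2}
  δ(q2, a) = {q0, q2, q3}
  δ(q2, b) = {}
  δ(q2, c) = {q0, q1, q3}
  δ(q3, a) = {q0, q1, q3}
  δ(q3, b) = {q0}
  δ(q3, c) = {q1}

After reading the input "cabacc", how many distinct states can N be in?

4

Start: {q0}
read c: {q0, q2, q3}
read a: {q0, q1, q2, q3}
read b: {q0, q1, q2}
read a: {q0, q1, q2, q3}
read c: {q0, q1, q2, q3}
read c: {q0, q1, q2, q3}
Final reachable set {q0, q1, q2, q3} has 4 states.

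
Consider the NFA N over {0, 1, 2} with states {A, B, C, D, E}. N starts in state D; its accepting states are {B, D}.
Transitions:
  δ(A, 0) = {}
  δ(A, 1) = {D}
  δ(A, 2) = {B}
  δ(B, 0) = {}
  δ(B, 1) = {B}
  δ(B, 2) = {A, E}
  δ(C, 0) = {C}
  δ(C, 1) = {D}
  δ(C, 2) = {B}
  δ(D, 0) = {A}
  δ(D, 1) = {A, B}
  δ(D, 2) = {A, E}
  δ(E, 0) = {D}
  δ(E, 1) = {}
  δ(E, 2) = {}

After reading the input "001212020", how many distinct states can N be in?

Start: {D}
read 0: {A}
read 0: {}
The reachable set is empty and stays empty for the remaining 7 symbols.
Final reachable set {} has 0 states.

0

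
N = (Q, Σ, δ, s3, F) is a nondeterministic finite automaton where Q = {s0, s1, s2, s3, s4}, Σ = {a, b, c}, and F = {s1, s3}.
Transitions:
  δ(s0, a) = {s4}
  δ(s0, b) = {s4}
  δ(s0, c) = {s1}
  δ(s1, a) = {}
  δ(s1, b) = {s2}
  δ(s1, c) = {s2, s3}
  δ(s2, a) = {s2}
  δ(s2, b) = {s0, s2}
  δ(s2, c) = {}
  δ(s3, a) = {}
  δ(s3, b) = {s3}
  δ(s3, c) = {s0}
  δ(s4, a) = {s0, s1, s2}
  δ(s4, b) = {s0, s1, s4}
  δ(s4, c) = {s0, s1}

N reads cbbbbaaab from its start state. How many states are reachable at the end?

Start: {s3}
read c: {s0}
read b: {s4}
read b: {s0, s1, s4}
read b: {s0, s1, s2, s4}
read b: {s0, s1, s2, s4}
read a: {s0, s1, s2, s4}
read a: {s0, s1, s2, s4}
read a: {s0, s1, s2, s4}
read b: {s0, s1, s2, s4}
Final reachable set {s0, s1, s2, s4} has 4 states.

4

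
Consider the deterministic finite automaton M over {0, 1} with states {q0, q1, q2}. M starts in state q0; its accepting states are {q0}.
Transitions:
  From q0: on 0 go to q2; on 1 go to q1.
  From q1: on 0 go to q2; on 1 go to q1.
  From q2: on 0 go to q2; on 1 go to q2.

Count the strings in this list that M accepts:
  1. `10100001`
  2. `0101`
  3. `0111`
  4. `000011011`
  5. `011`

0

`10100001`: rejected
`0101`: rejected
`0111`: rejected
`000011011`: rejected
`011`: rejected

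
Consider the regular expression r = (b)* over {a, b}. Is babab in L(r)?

babab cannot be split into zero or more pieces each matching b.

no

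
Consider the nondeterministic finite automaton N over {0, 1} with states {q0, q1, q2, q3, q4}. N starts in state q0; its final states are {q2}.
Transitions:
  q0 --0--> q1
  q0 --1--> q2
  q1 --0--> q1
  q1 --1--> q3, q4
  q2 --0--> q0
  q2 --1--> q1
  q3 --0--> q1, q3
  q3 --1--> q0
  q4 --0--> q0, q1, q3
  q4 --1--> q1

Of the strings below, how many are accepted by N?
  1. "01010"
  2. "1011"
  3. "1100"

0

"01010": rejected
"1011": rejected
"1100": rejected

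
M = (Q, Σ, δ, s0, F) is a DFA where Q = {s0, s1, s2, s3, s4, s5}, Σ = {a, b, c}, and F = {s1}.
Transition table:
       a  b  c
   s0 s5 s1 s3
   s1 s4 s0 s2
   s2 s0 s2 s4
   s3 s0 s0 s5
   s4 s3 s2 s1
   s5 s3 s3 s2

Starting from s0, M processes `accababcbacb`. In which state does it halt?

s0

s0 --a--> s5
s5 --c--> s2
s2 --c--> s4
s4 --a--> s3
s3 --b--> s0
s0 --a--> s5
s5 --b--> s3
s3 --c--> s5
s5 --b--> s3
s3 --a--> s0
s0 --c--> s3
s3 --b--> s0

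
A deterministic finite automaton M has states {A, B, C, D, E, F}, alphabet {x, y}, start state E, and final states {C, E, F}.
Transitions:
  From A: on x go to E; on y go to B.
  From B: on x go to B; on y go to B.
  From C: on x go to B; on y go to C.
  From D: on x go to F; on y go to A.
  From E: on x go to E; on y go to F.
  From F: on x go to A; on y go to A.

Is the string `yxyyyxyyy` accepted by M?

rejected

E --y--> F
F --x--> A
A --y--> B
B --y--> B
B --y--> B
B --x--> B
B --y--> B
B --y--> B
B --y--> B
End in state B, which is not an accepting state.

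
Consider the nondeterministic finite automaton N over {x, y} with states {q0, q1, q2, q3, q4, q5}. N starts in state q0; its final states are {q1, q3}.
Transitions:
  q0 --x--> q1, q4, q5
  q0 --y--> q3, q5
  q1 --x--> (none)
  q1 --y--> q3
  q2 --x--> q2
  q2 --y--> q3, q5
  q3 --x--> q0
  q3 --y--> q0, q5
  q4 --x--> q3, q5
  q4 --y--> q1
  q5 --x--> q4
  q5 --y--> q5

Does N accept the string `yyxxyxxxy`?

Start: {q0}
read y: {q3, q5}
read y: {q0, q5}
read x: {q1, q4, q5}
read x: {q3, q4, q5}
read y: {q0, q1, q5}
read x: {q1, q4, q5}
read x: {q3, q4, q5}
read x: {q0, q3, q4, q5}
read y: {q0, q1, q3, q5}
Reachable ∩ accepting = {q1, q3} — nonempty.

accepted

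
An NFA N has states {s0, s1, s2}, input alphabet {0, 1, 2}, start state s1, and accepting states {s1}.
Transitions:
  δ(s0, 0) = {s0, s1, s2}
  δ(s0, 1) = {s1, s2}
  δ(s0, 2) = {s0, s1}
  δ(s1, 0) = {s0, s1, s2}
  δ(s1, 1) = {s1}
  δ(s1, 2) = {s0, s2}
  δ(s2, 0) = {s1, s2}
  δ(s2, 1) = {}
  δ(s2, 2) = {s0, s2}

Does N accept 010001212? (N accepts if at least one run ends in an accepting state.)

rejected

Start: {s1}
read 0: {s0, s1, s2}
read 1: {s1, s2}
read 0: {s0, s1, s2}
read 0: {s0, s1, s2}
read 0: {s0, s1, s2}
read 1: {s1, s2}
read 2: {s0, s2}
read 1: {s1, s2}
read 2: {s0, s2}
Reachable ∩ accepting = {} — empty.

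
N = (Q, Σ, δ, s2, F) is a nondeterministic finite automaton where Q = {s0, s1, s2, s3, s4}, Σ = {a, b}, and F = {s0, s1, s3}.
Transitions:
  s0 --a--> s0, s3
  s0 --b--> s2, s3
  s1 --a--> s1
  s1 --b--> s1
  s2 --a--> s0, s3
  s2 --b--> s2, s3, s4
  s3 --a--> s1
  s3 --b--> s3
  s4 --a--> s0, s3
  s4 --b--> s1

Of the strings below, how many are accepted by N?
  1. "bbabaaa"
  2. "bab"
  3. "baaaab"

3

"bbabaaa": accepted
"bab": accepted
"baaaab": accepted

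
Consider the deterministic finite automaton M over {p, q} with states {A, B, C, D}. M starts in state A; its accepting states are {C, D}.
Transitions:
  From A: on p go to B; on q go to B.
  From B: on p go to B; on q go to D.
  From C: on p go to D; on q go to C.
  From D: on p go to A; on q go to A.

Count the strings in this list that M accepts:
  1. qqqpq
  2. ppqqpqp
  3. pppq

2

qqqpq: accepted
ppqqpqp: rejected
pppq: accepted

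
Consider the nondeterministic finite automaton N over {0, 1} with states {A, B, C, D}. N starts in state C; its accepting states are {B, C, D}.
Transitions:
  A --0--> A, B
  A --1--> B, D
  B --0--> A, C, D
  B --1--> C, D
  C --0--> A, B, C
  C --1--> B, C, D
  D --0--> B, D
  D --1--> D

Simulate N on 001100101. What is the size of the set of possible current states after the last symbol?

3

Start: {C}
read 0: {A, B, C}
read 0: {A, B, C, D}
read 1: {B, C, D}
read 1: {B, C, D}
read 0: {A, B, C, D}
read 0: {A, B, C, D}
read 1: {B, C, D}
read 0: {A, B, C, D}
read 1: {B, C, D}
Final reachable set {B, C, D} has 3 states.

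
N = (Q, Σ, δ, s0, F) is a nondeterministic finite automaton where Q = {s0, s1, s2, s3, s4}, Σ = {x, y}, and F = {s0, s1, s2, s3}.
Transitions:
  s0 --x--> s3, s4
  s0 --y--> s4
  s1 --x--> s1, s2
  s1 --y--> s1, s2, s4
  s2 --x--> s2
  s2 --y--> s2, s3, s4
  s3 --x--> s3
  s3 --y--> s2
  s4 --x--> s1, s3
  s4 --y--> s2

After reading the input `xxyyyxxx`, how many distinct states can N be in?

Start: {s0}
read x: {s3, s4}
read x: {s1, s3}
read y: {s1, s2, s4}
read y: {s1, s2, s3, s4}
read y: {s1, s2, s3, s4}
read x: {s1, s2, s3}
read x: {s1, s2, s3}
read x: {s1, s2, s3}
Final reachable set {s1, s2, s3} has 3 states.

3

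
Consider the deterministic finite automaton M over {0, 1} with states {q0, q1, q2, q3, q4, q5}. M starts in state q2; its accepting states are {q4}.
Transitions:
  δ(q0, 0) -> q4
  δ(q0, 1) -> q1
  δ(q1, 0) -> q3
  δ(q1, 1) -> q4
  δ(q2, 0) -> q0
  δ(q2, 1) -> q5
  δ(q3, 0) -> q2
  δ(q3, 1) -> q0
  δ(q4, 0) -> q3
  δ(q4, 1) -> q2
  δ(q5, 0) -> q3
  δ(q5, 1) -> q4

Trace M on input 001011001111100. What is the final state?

q2

q2 --0--> q0
q0 --0--> q4
q4 --1--> q2
q2 --0--> q0
q0 --1--> q1
q1 --1--> q4
q4 --0--> q3
q3 --0--> q2
q2 --1--> q5
q5 --1--> q4
q4 --1--> q2
q2 --1--> q5
q5 --1--> q4
q4 --0--> q3
q3 --0--> q2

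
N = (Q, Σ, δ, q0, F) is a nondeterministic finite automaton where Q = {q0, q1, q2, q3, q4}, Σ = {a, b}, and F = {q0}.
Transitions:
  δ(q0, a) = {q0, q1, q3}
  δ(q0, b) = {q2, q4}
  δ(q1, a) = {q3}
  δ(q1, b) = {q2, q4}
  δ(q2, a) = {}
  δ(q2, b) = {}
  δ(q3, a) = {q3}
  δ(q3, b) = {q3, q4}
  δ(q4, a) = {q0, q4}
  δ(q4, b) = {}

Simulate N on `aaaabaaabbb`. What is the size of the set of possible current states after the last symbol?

2

Start: {q0}
read a: {q0, q1, q3}
read a: {q0, q1, q3}
read a: {q0, q1, q3}
read a: {q0, q1, q3}
read b: {q2, q3, q4}
read a: {q0, q3, q4}
read a: {q0, q1, q3, q4}
read a: {q0, q1, q3, q4}
read b: {q2, q3, q4}
read b: {q3, q4}
read b: {q3, q4}
Final reachable set {q3, q4} has 2 states.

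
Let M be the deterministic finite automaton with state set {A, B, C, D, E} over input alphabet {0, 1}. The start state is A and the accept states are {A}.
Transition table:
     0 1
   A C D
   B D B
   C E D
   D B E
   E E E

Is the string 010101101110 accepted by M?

rejected

A --0--> C
C --1--> D
D --0--> B
B --1--> B
B --0--> D
D --1--> E
E --1--> E
E --0--> E
E --1--> E
E --1--> E
E --1--> E
E --0--> E
End in state E, which is not an accepting state.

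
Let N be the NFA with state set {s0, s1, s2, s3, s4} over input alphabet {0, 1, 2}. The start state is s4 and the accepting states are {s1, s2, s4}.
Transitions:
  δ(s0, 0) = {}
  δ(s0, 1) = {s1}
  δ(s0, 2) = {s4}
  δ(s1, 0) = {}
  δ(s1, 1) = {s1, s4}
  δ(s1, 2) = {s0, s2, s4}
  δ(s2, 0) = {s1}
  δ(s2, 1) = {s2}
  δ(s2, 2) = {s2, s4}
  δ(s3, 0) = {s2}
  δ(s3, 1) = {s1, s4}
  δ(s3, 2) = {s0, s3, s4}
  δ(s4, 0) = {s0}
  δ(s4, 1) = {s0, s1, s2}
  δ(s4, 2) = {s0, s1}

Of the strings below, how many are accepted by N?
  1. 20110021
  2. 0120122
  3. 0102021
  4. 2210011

1

20110021: rejected
0120122: accepted
0102021: rejected
2210011: rejected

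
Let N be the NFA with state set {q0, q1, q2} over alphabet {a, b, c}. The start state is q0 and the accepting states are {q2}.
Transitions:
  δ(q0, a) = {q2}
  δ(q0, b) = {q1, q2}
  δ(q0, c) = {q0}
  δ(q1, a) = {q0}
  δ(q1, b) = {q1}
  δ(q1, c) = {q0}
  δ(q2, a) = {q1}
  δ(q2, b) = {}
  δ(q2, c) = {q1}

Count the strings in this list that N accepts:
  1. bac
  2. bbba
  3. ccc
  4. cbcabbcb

1

bac: rejected
bbba: rejected
ccc: rejected
cbcabbcb: accepted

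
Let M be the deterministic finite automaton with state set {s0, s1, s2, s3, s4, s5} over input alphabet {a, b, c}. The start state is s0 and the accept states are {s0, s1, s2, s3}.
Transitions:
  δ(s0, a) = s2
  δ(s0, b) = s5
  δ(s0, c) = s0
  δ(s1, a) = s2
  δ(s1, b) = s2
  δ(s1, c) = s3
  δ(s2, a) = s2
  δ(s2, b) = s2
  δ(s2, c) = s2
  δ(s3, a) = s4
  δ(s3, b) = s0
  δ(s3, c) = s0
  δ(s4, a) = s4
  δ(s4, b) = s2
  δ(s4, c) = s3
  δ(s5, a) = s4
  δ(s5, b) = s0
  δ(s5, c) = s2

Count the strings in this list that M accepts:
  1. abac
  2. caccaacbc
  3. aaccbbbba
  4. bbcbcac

4

abac: accepted
caccaacbc: accepted
aaccbbbba: accepted
bbcbcac: accepted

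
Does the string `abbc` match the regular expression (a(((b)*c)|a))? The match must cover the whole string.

Split as a·bbc: a matches a and (((b)*c)|a) matches bbc.

yes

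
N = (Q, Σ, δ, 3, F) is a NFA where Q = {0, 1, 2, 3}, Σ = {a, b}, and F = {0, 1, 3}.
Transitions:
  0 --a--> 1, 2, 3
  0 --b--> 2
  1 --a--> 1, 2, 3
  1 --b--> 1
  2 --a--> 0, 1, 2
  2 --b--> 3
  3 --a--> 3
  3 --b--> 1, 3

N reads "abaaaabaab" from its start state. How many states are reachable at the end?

3

Start: {3}
read a: {3}
read b: {1, 3}
read a: {1, 2, 3}
read a: {0, 1, 2, 3}
read a: {0, 1, 2, 3}
read a: {0, 1, 2, 3}
read b: {1, 2, 3}
read a: {0, 1, 2, 3}
read a: {0, 1, 2, 3}
read b: {1, 2, 3}
Final reachable set {1, 2, 3} has 3 states.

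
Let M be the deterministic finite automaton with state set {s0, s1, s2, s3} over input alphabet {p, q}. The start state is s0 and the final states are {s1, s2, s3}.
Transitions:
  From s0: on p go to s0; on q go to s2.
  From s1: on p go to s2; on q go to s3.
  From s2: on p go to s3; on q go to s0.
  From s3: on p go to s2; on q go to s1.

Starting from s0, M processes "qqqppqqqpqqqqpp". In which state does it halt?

s0 --q--> s2
s2 --q--> s0
s0 --q--> s2
s2 --p--> s3
s3 --p--> s2
s2 --q--> s0
s0 --q--> s2
s2 --q--> s0
s0 --p--> s0
s0 --q--> s2
s2 --q--> s0
s0 --q--> s2
s2 --q--> s0
s0 --p--> s0
s0 --p--> s0

s0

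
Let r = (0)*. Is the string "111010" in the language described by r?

no

111010 cannot be split into zero or more pieces each matching 0.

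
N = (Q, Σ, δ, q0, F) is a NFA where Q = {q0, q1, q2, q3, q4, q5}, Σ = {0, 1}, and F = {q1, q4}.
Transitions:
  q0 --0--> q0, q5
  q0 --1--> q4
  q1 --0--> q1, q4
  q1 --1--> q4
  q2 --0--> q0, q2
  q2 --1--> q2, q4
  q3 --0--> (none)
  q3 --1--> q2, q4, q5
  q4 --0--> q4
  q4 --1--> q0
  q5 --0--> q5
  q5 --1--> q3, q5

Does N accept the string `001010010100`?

rejected

Start: {q0}
read 0: {q0, q5}
read 0: {q0, q5}
read 1: {q3, q4, q5}
read 0: {q4, q5}
read 1: {q0, q3, q5}
read 0: {q0, q5}
read 0: {q0, q5}
read 1: {q3, q4, q5}
read 0: {q4, q5}
read 1: {q0, q3, q5}
read 0: {q0, q5}
read 0: {q0, q5}
Reachable ∩ accepting = {} — empty.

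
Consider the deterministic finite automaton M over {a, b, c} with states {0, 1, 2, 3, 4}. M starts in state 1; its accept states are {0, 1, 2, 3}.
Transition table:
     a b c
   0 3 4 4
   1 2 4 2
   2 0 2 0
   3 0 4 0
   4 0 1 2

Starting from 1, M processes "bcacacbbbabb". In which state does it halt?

1 --b--> 4
4 --c--> 2
2 --a--> 0
0 --c--> 4
4 --a--> 0
0 --c--> 4
4 --b--> 1
1 --b--> 4
4 --b--> 1
1 --a--> 2
2 --b--> 2
2 --b--> 2

2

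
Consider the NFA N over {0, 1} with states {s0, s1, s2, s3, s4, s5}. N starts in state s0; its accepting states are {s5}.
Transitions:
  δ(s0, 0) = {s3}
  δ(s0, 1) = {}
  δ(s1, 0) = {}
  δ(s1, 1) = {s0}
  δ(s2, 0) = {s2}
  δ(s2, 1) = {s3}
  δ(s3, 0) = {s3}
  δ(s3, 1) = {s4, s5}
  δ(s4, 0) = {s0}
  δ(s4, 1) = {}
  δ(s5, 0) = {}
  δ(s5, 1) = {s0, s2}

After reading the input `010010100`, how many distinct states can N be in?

0

Start: {s0}
read 0: {s3}
read 1: {s4, s5}
read 0: {s0}
read 0: {s3}
read 1: {s4, s5}
read 0: {s0}
read 1: {}
The reachable set is empty and stays empty for the remaining 2 symbols.
Final reachable set {} has 0 states.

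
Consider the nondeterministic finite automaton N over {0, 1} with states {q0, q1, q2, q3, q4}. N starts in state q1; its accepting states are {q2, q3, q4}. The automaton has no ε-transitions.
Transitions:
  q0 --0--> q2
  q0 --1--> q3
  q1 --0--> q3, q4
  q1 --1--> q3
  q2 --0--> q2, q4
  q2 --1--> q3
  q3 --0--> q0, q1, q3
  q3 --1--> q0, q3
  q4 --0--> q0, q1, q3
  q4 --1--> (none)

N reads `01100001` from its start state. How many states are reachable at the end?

2

Start: {q1}
read 0: {q3, q4}
read 1: {q0, q3}
read 1: {q0, q3}
read 0: {q0, q1, q2, q3}
read 0: {q0, q1, q2, q3, q4}
read 0: {q0, q1, q2, q3, q4}
read 0: {q0, q1, q2, q3, q4}
read 1: {q0, q3}
Final reachable set {q0, q3} has 2 states.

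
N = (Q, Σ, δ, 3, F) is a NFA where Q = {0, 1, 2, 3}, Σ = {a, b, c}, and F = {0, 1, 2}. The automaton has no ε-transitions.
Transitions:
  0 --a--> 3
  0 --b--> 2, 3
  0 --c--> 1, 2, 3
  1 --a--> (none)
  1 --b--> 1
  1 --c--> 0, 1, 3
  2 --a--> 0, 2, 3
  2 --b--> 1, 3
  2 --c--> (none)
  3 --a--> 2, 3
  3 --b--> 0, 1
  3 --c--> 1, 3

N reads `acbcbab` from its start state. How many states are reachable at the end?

4

Start: {3}
read a: {2, 3}
read c: {1, 3}
read b: {0, 1}
read c: {0, 1, 2, 3}
read b: {0, 1, 2, 3}
read a: {0, 2, 3}
read b: {0, 1, 2, 3}
Final reachable set {0, 1, 2, 3} has 4 states.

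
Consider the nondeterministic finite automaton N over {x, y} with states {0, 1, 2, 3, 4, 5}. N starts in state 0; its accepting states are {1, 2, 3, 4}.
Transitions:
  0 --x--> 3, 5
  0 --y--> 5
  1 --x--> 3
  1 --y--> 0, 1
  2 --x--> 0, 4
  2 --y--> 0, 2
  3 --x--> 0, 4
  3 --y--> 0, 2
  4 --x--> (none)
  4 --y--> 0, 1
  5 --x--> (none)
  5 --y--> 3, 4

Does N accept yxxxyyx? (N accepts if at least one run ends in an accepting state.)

rejected

Start: {0}
read y: {5}
read x: {}
The reachable set is empty and stays empty for the remaining 5 symbols.
Reachable ∩ accepting = {} — empty.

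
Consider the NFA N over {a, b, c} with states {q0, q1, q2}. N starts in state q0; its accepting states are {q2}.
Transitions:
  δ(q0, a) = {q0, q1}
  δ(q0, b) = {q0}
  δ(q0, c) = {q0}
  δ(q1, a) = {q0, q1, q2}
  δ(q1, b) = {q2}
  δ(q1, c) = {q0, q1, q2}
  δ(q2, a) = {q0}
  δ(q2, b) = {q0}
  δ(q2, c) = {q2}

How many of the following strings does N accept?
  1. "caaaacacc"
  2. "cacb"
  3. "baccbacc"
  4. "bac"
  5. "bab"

5

"caaaacacc": accepted
"cacb": accepted
"baccbacc": accepted
"bac": accepted
"bab": accepted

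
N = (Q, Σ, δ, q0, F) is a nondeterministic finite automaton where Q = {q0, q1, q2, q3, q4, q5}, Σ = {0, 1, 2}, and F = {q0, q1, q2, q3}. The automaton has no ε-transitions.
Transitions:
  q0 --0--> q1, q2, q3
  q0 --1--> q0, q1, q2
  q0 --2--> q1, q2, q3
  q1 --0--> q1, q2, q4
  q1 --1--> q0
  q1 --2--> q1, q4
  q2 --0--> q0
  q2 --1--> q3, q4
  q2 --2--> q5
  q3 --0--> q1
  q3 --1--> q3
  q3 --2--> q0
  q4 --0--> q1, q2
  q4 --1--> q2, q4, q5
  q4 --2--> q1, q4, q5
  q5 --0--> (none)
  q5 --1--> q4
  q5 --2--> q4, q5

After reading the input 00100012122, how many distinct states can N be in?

Start: {q0}
read 0: {q1, q2, q3}
read 0: {q0, q1, q2, q4}
read 1: {q0, q1, q2, q3, q4, q5}
read 0: {q0, q1, q2, q3, q4}
read 0: {q0, q1, q2, q3, q4}
read 0: {q0, q1, q2, q3, q4}
read 1: {q0, q1, q2, q3, q4, q5}
read 2: {q0, q1, q2, q3, q4, q5}
read 1: {q0, q1, q2, q3, q4, q5}
read 2: {q0, q1, q2, q3, q4, q5}
read 2: {q0, q1, q2, q3, q4, q5}
Final reachable set {q0, q1, q2, q3, q4, q5} has 6 states.

6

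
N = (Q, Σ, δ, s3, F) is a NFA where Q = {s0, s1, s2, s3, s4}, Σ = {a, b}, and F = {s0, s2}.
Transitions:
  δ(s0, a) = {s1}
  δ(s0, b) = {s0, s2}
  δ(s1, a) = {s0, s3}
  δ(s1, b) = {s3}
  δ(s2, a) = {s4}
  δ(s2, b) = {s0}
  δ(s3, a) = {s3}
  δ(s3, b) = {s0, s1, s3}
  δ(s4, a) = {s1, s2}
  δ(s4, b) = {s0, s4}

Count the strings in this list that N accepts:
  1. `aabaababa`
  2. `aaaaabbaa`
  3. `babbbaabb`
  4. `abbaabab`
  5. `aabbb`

5

`aabaababa`: accepted
`aaaaabbaa`: accepted
`babbbaabb`: accepted
`abbaabab`: accepted
`aabbb`: accepted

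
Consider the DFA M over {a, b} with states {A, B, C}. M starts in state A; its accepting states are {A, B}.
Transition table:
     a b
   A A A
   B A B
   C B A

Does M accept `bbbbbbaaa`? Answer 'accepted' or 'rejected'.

accepted

A --b--> A
A --b--> A
A --b--> A
A --b--> A
A --b--> A
A --b--> A
A --a--> A
A --a--> A
A --a--> A
End in state A, which is an accepting state.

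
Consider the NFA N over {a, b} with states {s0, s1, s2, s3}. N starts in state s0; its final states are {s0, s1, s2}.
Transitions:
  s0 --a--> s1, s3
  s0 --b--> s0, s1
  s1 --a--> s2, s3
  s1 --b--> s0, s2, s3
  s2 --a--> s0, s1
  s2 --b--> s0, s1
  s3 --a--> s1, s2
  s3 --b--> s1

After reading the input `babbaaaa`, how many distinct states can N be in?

4

Start: {s0}
read b: {s0, s1}
read a: {s1, s2, s3}
read b: {s0, s1, s2, s3}
read b: {s0, s1, s2, s3}
read a: {s0, s1, s2, s3}
read a: {s0, s1, s2, s3}
read a: {s0, s1, s2, s3}
read a: {s0, s1, s2, s3}
Final reachable set {s0, s1, s2, s3} has 4 states.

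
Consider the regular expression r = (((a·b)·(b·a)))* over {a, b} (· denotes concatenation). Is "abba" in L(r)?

Split into 1 piece abba; each matches ((a·b)·(b·a)).

yes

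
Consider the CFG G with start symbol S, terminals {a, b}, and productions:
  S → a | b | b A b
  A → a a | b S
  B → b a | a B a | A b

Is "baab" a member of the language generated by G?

yes

S ⇒ bAb ⇒ baab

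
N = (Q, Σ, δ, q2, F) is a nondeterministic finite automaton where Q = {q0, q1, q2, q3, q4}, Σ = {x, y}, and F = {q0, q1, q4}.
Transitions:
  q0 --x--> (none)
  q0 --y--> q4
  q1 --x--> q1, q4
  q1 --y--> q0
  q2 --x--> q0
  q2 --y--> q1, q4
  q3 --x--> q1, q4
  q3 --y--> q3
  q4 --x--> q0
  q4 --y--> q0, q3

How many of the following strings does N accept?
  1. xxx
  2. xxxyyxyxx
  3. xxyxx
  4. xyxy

xxx: rejected
xxxyyxyxx: rejected
xxyxx: rejected
xyxy: accepted

1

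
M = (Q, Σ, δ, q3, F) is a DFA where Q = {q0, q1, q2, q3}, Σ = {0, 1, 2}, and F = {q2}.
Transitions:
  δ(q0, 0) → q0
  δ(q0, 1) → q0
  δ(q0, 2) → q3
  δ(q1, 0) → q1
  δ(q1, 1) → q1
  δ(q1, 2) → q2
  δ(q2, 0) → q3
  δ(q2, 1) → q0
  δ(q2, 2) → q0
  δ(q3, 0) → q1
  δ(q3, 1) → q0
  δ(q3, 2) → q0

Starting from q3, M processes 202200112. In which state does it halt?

q3

q3 --2--> q0
q0 --0--> q0
q0 --2--> q3
q3 --2--> q0
q0 --0--> q0
q0 --0--> q0
q0 --1--> q0
q0 --1--> q0
q0 --2--> q3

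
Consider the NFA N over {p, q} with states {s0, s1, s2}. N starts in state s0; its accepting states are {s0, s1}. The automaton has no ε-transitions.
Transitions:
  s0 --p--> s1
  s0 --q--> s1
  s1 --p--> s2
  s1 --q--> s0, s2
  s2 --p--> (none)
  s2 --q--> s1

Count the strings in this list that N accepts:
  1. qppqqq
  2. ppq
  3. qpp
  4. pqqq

2

qppqqq: rejected
ppq: accepted
qpp: rejected
pqqq: accepted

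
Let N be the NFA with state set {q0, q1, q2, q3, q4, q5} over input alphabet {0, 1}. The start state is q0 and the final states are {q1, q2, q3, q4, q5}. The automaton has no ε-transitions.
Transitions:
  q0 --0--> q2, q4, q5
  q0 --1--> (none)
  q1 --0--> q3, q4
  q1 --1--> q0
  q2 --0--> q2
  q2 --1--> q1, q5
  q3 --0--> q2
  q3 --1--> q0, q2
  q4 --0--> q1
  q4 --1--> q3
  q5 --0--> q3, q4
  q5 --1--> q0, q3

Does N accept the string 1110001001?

rejected

Start: {q0}
read 1: {}
The reachable set is empty and stays empty for the remaining 9 symbols.
Reachable ∩ accepting = {} — empty.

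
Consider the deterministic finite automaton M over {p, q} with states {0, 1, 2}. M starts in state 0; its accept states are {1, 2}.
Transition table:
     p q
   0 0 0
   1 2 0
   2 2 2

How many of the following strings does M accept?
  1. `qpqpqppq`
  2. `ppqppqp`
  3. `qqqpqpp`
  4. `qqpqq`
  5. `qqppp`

0

`qpqpqppq`: rejected
`ppqppqp`: rejected
`qqqpqpp`: rejected
`qqpqq`: rejected
`qqppp`: rejected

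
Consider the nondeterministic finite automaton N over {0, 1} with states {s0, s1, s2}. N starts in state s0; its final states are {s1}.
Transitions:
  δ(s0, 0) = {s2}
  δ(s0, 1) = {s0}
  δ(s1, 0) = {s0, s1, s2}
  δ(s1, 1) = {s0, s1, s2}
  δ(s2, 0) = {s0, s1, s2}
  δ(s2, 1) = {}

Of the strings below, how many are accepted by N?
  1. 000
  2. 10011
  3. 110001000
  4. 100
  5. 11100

5

000: accepted
10011: accepted
110001000: accepted
100: accepted
11100: accepted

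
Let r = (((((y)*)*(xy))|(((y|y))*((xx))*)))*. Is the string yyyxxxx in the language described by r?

yes

Split into 5 pieces y · y · y · xx · xx; each matches ((((y)*)*(xy))|(((y|y))*((xx))*)).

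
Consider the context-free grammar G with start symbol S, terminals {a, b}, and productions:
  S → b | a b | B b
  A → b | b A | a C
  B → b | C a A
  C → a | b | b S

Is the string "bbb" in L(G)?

no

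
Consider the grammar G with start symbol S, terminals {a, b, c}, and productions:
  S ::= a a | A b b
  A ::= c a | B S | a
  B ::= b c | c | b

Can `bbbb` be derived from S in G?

no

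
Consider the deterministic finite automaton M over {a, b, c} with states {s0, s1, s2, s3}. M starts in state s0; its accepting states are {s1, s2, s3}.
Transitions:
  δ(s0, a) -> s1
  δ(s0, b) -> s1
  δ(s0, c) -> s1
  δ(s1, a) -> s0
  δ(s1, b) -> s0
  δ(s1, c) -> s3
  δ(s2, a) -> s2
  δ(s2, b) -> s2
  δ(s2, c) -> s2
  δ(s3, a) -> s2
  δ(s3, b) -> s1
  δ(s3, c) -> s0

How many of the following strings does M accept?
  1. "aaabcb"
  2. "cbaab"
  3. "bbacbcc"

"aaabcb": rejected
"cbaab": accepted
"bbacbcc": rejected

1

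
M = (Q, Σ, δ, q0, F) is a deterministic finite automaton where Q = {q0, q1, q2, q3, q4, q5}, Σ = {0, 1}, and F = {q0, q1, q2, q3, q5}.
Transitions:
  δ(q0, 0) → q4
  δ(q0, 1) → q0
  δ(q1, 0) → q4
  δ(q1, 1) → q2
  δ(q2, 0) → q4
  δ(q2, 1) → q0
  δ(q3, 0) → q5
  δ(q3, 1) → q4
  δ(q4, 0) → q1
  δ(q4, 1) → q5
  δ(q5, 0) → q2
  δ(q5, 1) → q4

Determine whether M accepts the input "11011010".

rejected

q0 --1--> q0
q0 --1--> q0
q0 --0--> q4
q4 --1--> q5
q5 --1--> q4
q4 --0--> q1
q1 --1--> q2
q2 --0--> q4
End in state q4, which is not an accepting state.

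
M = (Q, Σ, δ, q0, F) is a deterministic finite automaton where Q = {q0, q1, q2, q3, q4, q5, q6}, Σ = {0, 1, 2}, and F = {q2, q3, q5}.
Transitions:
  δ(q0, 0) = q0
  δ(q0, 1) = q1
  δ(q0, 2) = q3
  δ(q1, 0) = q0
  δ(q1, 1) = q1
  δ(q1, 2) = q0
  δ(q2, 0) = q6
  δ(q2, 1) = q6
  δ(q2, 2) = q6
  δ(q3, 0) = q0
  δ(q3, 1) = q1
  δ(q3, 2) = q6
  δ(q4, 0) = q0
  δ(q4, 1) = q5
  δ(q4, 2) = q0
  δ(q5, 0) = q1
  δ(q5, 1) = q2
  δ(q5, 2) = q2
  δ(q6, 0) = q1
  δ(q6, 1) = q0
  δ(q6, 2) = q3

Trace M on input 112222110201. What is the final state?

q1

q0 --1--> q1
q1 --1--> q1
q1 --2--> q0
q0 --2--> q3
q3 --2--> q6
q6 --2--> q3
q3 --1--> q1
q1 --1--> q1
q1 --0--> q0
q0 --2--> q3
q3 --0--> q0
q0 --1--> q1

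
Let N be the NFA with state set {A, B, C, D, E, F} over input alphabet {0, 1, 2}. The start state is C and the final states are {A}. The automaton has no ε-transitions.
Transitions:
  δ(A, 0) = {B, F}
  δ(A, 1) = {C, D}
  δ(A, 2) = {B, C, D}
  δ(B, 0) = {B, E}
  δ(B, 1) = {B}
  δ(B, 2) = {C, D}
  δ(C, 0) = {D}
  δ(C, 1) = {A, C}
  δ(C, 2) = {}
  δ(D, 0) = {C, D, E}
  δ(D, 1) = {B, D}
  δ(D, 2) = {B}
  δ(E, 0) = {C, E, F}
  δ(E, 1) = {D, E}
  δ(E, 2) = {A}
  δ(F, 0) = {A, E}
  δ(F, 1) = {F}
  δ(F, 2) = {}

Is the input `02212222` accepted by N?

rejected

Start: {C}
read 0: {D}
read 2: {B}
read 2: {C, D}
read 1: {A, B, C, D}
read 2: {B, C, D}
read 2: {B, C, D}
read 2: {B, C, D}
read 2: {B, C, D}
Reachable ∩ accepting = {} — empty.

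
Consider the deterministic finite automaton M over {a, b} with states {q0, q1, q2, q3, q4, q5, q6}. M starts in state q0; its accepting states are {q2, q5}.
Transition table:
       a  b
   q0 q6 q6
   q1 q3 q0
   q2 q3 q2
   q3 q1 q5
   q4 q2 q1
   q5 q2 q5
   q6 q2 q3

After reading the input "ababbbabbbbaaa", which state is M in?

q1

q0 --a--> q6
q6 --b--> q3
q3 --a--> q1
q1 --b--> q0
q0 --b--> q6
q6 --b--> q3
q3 --a--> q1
q1 --b--> q0
q0 --b--> q6
q6 --b--> q3
q3 --b--> q5
q5 --a--> q2
q2 --a--> q3
q3 --a--> q1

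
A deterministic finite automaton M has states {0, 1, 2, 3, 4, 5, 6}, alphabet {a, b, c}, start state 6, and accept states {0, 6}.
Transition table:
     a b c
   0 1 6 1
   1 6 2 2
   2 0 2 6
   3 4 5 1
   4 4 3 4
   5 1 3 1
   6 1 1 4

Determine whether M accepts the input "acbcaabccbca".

6 --a--> 1
1 --c--> 2
2 --b--> 2
2 --c--> 6
6 --a--> 1
1 --a--> 6
6 --b--> 1
1 --c--> 2
2 --c--> 6
6 --b--> 1
1 --c--> 2
2 --a--> 0
End in state 0, which is an accepting state.

accepted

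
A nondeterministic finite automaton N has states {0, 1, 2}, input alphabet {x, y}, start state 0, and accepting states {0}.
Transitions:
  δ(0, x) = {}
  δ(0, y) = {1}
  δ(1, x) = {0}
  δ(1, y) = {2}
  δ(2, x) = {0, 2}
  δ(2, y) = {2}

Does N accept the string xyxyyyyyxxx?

Start: {0}
read x: {}
The reachable set is empty and stays empty for the remaining 10 symbols.
Reachable ∩ accepting = {} — empty.

rejected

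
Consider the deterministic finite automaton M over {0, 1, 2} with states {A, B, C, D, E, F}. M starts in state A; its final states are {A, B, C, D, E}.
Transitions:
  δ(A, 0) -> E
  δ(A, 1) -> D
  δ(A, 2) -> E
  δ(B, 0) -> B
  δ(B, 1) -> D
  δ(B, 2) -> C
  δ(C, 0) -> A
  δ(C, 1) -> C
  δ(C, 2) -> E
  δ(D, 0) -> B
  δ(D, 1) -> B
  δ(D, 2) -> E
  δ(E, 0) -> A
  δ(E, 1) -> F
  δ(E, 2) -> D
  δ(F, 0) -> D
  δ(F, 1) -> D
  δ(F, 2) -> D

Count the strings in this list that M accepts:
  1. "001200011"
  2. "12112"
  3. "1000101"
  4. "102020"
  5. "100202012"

5

"001200011": accepted
"12112": accepted
"1000101": accepted
"102020": accepted
"100202012": accepted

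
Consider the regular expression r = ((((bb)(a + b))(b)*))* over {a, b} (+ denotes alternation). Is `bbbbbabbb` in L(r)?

yes

Split into 3 pieces bbb · bba · bbb; each matches (((bb)(a+b))(b)*).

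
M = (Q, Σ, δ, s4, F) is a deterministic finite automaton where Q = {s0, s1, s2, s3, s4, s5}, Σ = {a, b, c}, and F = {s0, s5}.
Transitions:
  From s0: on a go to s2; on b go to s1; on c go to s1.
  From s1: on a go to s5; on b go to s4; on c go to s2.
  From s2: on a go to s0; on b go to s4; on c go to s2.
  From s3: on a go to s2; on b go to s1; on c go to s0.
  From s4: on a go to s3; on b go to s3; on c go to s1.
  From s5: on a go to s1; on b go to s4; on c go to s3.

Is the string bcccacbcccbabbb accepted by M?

rejected

s4 --b--> s3
s3 --c--> s0
s0 --c--> s1
s1 --c--> s2
s2 --a--> s0
s0 --c--> s1
s1 --b--> s4
s4 --c--> s1
s1 --c--> s2
s2 --c--> s2
s2 --b--> s4
s4 --a--> s3
s3 --b--> s1
s1 --b--> s4
s4 --b--> s3
End in state s3, which is not an accepting state.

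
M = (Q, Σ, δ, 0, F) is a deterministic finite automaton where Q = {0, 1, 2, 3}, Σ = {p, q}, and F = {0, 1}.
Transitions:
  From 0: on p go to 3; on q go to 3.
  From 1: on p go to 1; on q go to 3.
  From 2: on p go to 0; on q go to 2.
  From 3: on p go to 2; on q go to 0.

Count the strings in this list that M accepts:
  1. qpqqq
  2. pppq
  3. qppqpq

0

qpqqq: rejected
pppq: rejected
qppqpq: rejected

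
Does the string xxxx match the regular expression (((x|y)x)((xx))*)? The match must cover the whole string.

Split as xx·xx: ((x|y)x) matches xx and ((xx))* matches xx.

yes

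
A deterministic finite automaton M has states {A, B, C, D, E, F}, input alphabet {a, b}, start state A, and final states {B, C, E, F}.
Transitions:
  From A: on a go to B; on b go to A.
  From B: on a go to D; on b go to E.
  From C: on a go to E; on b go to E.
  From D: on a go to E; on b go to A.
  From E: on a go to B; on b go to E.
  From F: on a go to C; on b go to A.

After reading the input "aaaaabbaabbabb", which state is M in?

A --a--> B
B --a--> D
D --a--> E
E --a--> B
B --a--> D
D --b--> A
A --b--> A
A --a--> B
B --a--> D
D --b--> A
A --b--> A
A --a--> B
B --b--> E
E --b--> E

E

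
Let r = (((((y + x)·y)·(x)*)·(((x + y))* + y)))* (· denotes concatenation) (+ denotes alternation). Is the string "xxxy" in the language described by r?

xxxy cannot be split into zero or more pieces each matching ((((y+x)·y)·(x)*)·(((x+y))*+y)).

no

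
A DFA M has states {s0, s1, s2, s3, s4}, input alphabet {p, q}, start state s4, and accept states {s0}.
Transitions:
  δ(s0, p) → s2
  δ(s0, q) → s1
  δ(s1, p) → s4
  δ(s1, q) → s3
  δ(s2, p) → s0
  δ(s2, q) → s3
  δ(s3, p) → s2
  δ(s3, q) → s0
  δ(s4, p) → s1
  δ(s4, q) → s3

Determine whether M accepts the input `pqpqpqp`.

rejected

s4 --p--> s1
s1 --q--> s3
s3 --p--> s2
s2 --q--> s3
s3 --p--> s2
s2 --q--> s3
s3 --p--> s2
End in state s2, which is not an accepting state.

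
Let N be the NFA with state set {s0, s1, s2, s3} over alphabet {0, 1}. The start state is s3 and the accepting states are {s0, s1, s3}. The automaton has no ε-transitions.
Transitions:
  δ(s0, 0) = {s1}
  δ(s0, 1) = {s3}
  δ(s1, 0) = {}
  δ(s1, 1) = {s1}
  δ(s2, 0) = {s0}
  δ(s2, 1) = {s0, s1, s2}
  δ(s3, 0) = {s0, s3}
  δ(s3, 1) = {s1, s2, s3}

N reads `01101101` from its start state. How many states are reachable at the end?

3

Start: {s3}
read 0: {s0, s3}
read 1: {s1, s2, s3}
read 1: {s0, s1, s2, s3}
read 0: {s0, s1, s3}
read 1: {s1, s2, s3}
read 1: {s0, s1, s2, s3}
read 0: {s0, s1, s3}
read 1: {s1, s2, s3}
Final reachable set {s1, s2, s3} has 3 states.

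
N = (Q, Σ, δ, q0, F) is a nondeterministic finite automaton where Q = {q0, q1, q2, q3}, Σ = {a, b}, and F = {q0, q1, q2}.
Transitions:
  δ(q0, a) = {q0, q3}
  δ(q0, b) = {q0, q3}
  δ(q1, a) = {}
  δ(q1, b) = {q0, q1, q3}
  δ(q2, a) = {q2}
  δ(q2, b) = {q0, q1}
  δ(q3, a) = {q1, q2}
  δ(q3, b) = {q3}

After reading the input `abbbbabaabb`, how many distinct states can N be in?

3

Start: {q0}
read a: {q0, q3}
read b: {q0, q3}
read b: {q0, q3}
read b: {q0, q3}
read b: {q0, q3}
read a: {q0, q1, q2, q3}
read b: {q0, q1, q3}
read a: {q0, q1, q2, q3}
read a: {q0, q1, q2, q3}
read b: {q0, q1, q3}
read b: {q0, q1, q3}
Final reachable set {q0, q1, q3} has 3 states.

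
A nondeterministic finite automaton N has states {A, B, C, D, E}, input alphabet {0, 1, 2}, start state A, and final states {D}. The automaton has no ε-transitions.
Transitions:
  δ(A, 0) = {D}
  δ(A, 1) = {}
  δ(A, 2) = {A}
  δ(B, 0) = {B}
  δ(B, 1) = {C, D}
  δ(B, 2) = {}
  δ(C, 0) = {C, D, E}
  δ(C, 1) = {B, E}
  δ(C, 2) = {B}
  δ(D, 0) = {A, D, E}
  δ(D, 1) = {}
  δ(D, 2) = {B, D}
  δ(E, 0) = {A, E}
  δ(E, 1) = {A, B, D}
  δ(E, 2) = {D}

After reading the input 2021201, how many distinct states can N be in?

Start: {A}
read 2: {A}
read 0: {D}
read 2: {B, D}
read 1: {C, D}
read 2: {B, D}
read 0: {A, B, D, E}
read 1: {A, B, C, D}
Final reachable set {A, B, C, D} has 4 states.

4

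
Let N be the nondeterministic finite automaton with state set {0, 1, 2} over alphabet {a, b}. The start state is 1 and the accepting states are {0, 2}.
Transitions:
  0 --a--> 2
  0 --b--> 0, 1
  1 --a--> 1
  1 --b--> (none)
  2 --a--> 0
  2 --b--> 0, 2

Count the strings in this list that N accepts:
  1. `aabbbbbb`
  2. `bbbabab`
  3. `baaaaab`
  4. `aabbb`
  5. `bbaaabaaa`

`aabbbbbb`: rejected
`bbbabab`: rejected
`baaaaab`: rejected
`aabbb`: rejected
`bbaaabaaa`: rejected

0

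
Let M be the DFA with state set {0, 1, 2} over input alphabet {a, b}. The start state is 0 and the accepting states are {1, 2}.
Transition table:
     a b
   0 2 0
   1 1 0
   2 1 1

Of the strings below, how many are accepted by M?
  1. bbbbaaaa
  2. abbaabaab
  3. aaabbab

bbbbaaaa: accepted
abbaabaab: rejected
aaabbab: accepted

2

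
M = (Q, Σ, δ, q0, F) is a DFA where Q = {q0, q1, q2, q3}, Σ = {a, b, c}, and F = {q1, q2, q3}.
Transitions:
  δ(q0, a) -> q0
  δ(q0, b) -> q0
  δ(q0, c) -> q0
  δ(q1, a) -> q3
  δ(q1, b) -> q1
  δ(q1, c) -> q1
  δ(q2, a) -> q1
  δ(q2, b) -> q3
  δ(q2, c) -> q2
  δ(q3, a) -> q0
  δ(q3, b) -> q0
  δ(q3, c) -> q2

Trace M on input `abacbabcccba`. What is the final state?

q0 --a--> q0
q0 --b--> q0
q0 --a--> q0
q0 --c--> q0
q0 --b--> q0
q0 --a--> q0
q0 --b--> q0
q0 --c--> q0
q0 --c--> q0
q0 --c--> q0
q0 --b--> q0
q0 --a--> q0

q0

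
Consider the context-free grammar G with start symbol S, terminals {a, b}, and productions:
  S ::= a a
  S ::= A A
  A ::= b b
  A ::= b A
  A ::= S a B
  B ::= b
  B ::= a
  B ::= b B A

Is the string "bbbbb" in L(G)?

yes

S ⇒ AA ⇒ bAA ⇒ bbbA ⇒ bbbbb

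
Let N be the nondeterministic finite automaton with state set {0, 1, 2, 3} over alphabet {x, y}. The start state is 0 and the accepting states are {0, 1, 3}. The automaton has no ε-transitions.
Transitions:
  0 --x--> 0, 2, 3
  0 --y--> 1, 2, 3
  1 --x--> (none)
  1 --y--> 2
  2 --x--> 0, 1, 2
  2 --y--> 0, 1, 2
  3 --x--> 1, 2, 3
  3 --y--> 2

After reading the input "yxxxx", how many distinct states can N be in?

Start: {0}
read y: {1, 2, 3}
read x: {0, 1, 2, 3}
read x: {0, 1, 2, 3}
read x: {0, 1, 2, 3}
read x: {0, 1, 2, 3}
Final reachable set {0, 1, 2, 3} has 4 states.

4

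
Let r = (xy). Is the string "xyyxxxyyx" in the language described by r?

No split of xyyxxxyyx into u·v has x matching u and y matching v.

no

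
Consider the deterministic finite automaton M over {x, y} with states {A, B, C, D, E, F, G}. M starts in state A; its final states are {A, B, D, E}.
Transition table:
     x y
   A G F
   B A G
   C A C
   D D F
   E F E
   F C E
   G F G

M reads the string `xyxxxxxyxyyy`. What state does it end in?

E

A --x--> G
G --y--> G
G --x--> F
F --x--> C
C --x--> A
A --x--> G
G --x--> F
F --y--> E
E --x--> F
F --y--> E
E --y--> E
E --y--> E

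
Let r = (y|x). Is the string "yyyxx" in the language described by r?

Neither y nor x matches yyyxx.

no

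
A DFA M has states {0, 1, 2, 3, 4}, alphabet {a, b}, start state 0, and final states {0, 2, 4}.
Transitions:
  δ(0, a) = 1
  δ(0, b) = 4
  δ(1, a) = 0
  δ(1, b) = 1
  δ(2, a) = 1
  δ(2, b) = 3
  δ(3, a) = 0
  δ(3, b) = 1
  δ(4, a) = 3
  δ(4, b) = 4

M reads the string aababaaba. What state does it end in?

0

0 --a--> 1
1 --a--> 0
0 --b--> 4
4 --a--> 3
3 --b--> 1
1 --a--> 0
0 --a--> 1
1 --b--> 1
1 --a--> 0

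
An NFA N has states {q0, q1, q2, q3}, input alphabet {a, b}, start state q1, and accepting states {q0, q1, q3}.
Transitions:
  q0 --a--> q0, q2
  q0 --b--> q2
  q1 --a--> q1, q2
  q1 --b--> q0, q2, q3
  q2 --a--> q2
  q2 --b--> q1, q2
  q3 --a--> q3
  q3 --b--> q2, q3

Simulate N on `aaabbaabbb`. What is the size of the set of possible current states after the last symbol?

4

Start: {q1}
read a: {q1, q2}
read a: {q1, q2}
read a: {q1, q2}
read b: {q0, q1, q2, q3}
read b: {q0, q1, q2, q3}
read a: {q0, q1, q2, q3}
read a: {q0, q1, q2, q3}
read b: {q0, q1, q2, q3}
read b: {q0, q1, q2, q3}
read b: {q0, q1, q2, q3}
Final reachable set {q0, q1, q2, q3} has 4 states.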